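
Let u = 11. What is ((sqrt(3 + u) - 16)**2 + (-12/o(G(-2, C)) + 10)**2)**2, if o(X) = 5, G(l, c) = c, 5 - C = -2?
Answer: 76101636/625 - 524416*sqrt(14)/25 ≈ 43275.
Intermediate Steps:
C = 7 (C = 5 - 1*(-2) = 5 + 2 = 7)
((sqrt(3 + u) - 16)**2 + (-12/o(G(-2, C)) + 10)**2)**2 = ((sqrt(3 + 11) - 16)**2 + (-12/5 + 10)**2)**2 = ((sqrt(14) - 16)**2 + (-12*1/5 + 10)**2)**2 = ((-16 + sqrt(14))**2 + (-12/5 + 10)**2)**2 = ((-16 + sqrt(14))**2 + (38/5)**2)**2 = ((-16 + sqrt(14))**2 + 1444/25)**2 = (1444/25 + (-16 + sqrt(14))**2)**2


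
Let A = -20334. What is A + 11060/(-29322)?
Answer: -298122304/14661 ≈ -20334.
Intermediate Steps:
A + 11060/(-29322) = -20334 + 11060/(-29322) = -20334 + 11060*(-1/29322) = -20334 - 5530/14661 = -298122304/14661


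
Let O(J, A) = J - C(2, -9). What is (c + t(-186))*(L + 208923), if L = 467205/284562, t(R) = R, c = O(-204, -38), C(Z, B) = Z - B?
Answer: -7946752528777/94854 ≈ -8.3779e+7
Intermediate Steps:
O(J, A) = -11 + J (O(J, A) = J - (2 - 1*(-9)) = J - (2 + 9) = J - 1*11 = J - 11 = -11 + J)
c = -215 (c = -11 - 204 = -215)
L = 155735/94854 (L = 467205*(1/284562) = 155735/94854 ≈ 1.6418)
(c + t(-186))*(L + 208923) = (-215 - 186)*(155735/94854 + 208923) = -401*19817337977/94854 = -7946752528777/94854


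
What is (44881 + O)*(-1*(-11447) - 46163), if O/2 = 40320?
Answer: -4357587036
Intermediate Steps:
O = 80640 (O = 2*40320 = 80640)
(44881 + O)*(-1*(-11447) - 46163) = (44881 + 80640)*(-1*(-11447) - 46163) = 125521*(11447 - 46163) = 125521*(-34716) = -4357587036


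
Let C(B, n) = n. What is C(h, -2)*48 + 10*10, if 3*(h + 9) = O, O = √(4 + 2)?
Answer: 4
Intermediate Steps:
O = √6 ≈ 2.4495
h = -9 + √6/3 ≈ -8.1835
C(h, -2)*48 + 10*10 = -2*48 + 10*10 = -96 + 100 = 4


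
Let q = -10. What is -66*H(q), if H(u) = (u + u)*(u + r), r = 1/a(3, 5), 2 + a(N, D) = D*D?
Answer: -302280/23 ≈ -13143.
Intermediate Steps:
a(N, D) = -2 + D² (a(N, D) = -2 + D*D = -2 + D²)
r = 1/23 (r = 1/(-2 + 5²) = 1/(-2 + 25) = 1/23 ≈ 0.043478)
H(u) = 2*u*(1/23 + u) (H(u) = (u + u)*(u + 1/23) = (2*u)*(1/23 + u) = 2*u*(1/23 + u))
-66*H(q) = -132*(-10)*(1 + 23*(-10))/23 = -132*(-10)*(1 - 230)/23 = -132*(-10)*(-229)/23 = -66*4580/23 = -302280/23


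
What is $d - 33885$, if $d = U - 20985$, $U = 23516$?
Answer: $-31354$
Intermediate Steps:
$d = 2531$ ($d = 23516 - 20985 = 2531$)
$d - 33885 = 2531 - 33885 = -31354$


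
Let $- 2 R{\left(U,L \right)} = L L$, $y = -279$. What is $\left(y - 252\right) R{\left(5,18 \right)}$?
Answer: $86022$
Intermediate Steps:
$R{\left(U,L \right)} = - \frac{L^{2}}{2}$ ($R{\left(U,L \right)} = - \frac{L L}{2} = - \frac{L^{2}}{2}$)
$\left(y - 252\right) R{\left(5,18 \right)} = \left(-279 - 252\right) \left(- \frac{18^{2}}{2}\right) = - 531 \left(\left(- \frac{1}{2}\right) 324\right) = \left(-531\right) \left(-162\right) = 86022$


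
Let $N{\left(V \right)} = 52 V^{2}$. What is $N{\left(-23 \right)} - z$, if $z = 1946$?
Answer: $25562$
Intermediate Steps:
$N{\left(-23 \right)} - z = 52 \left(-23\right)^{2} - 1946 = 52 \cdot 529 - 1946 = 27508 - 1946 = 25562$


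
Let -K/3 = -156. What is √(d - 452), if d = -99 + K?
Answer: I*√83 ≈ 9.1104*I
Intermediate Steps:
K = 468 (K = -3*(-156) = 468)
d = 369 (d = -99 + 468 = 369)
√(d - 452) = √(369 - 452) = √(-83) = I*√83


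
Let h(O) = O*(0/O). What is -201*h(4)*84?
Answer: 0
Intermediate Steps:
h(O) = 0 (h(O) = O*0 = 0)
-201*h(4)*84 = -201*0*84 = 0*84 = 0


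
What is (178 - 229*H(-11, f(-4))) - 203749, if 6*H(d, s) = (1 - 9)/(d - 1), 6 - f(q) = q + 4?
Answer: -1832368/9 ≈ -2.0360e+5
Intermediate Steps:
f(q) = 2 - q (f(q) = 6 - (q + 4) = 6 - (4 + q) = 6 + (-4 - q) = 2 - q)
H(d, s) = -4/(3*(-1 + d)) (H(d, s) = ((1 - 9)/(d - 1))/6 = (-8/(-1 + d))/6 = -4/(3*(-1 + d)))
(178 - 229*H(-11, f(-4))) - 203749 = (178 - (-916)/(-3 + 3*(-11))) - 203749 = (178 - (-916)/(-3 - 33)) - 203749 = (178 - (-916)/(-36)) - 203749 = (178 - (-916)*(-1)/36) - 203749 = (178 - 229*⅑) - 203749 = (178 - 229/9) - 203749 = 1373/9 - 203749 = -1832368/9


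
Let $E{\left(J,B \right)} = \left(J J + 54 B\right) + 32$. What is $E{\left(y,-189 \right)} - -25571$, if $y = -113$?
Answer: $28166$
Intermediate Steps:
$E{\left(J,B \right)} = 32 + J^{2} + 54 B$ ($E{\left(J,B \right)} = \left(J^{2} + 54 B\right) + 32 = 32 + J^{2} + 54 B$)
$E{\left(y,-189 \right)} - -25571 = \left(32 + \left(-113\right)^{2} + 54 \left(-189\right)\right) - -25571 = \left(32 + 12769 - 10206\right) + 25571 = 2595 + 25571 = 28166$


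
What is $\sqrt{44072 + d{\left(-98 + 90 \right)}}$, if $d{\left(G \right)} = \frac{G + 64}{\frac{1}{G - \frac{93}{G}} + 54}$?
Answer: $\frac{2 \sqrt{6824367403}}{787} \approx 209.94$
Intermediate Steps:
$d{\left(G \right)} = \frac{64 + G}{54 + \frac{1}{G - \frac{93}{G}}}$
$\sqrt{44072 + d{\left(-98 + 90 \right)}} = \sqrt{44072 + \frac{-5952 + \left(-98 + 90\right)^{3} - 93 \left(-98 + 90\right) + 64 \left(-98 + 90\right)^{2}}{-5022 + \left(-98 + 90\right) + 54 \left(-98 + 90\right)^{2}}} = \sqrt{44072 + \frac{-5952 + \left(-8\right)^{3} - -744 + 64 \left(-8\right)^{2}}{-5022 - 8 + 54 \left(-8\right)^{2}}} = \sqrt{44072 + \frac{-5952 - 512 + 744 + 64 \cdot 64}{-5022 - 8 + 54 \cdot 64}} = \sqrt{44072 + \frac{-5952 - 512 + 744 + 4096}{-5022 - 8 + 3456}} = \sqrt{44072 + \frac{1}{-1574} \left(-1624\right)} = \sqrt{44072 - - \frac{812}{787}} = \sqrt{44072 + \frac{812}{787}} = \sqrt{\frac{34685476}{787}} = \frac{2 \sqrt{6824367403}}{787}$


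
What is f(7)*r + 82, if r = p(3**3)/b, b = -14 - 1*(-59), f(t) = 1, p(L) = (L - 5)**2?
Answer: 4174/45 ≈ 92.756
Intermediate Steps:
p(L) = (-5 + L)**2
b = 45 (b = -14 + 59 = 45)
r = 484/45 (r = (-5 + 3**3)**2/45 = (-5 + 27)**2*(1/45) = 22**2*(1/45) = 484*(1/45) = 484/45 ≈ 10.756)
f(7)*r + 82 = 1*(484/45) + 82 = 484/45 + 82 = 4174/45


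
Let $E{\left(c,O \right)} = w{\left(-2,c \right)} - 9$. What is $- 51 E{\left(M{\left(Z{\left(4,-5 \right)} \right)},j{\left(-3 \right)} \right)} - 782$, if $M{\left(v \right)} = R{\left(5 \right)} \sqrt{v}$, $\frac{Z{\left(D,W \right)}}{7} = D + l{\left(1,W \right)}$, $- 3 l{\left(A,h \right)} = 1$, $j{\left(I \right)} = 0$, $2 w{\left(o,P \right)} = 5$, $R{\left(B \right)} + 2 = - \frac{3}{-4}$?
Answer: $- \frac{901}{2} \approx -450.5$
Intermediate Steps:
$R{\left(B \right)} = - \frac{5}{4}$ ($R{\left(B \right)} = -2 - \frac{3}{-4} = -2 - - \frac{3}{4} = -2 + \frac{3}{4} = - \frac{5}{4}$)
$w{\left(o,P \right)} = \frac{5}{2}$ ($w{\left(o,P \right)} = \frac{1}{2} \cdot 5 = \frac{5}{2}$)
$l{\left(A,h \right)} = - \frac{1}{3}$ ($l{\left(A,h \right)} = \left(- \frac{1}{3}\right) 1 = - \frac{1}{3}$)
$Z{\left(D,W \right)} = - \frac{7}{3} + 7 D$ ($Z{\left(D,W \right)} = 7 \left(D - \frac{1}{3}\right) = 7 \left(- \frac{1}{3} + D\right) = - \frac{7}{3} + 7 D$)
$M{\left(v \right)} = - \frac{5 \sqrt{v}}{4}$
$E{\left(c,O \right)} = - \frac{13}{2}$ ($E{\left(c,O \right)} = \frac{5}{2} - 9 = - \frac{13}{2}$)
$- 51 E{\left(M{\left(Z{\left(4,-5 \right)} \right)},j{\left(-3 \right)} \right)} - 782 = \left(-51\right) \left(- \frac{13}{2}\right) - 782 = \frac{663}{2} - 782 = - \frac{901}{2}$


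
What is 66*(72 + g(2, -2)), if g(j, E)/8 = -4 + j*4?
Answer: 6864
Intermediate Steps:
g(j, E) = -32 + 32*j (g(j, E) = 8*(-4 + j*4) = 8*(-4 + 4*j) = -32 + 32*j)
66*(72 + g(2, -2)) = 66*(72 + (-32 + 32*2)) = 66*(72 + (-32 + 64)) = 66*(72 + 32) = 66*104 = 6864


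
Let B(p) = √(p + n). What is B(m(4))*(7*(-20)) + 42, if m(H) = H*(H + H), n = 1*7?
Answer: 42 - 140*√39 ≈ -832.30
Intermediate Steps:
n = 7
m(H) = 2*H² (m(H) = H*(2*H) = 2*H²)
B(p) = √(7 + p) (B(p) = √(p + 7) = √(7 + p))
B(m(4))*(7*(-20)) + 42 = √(7 + 2*4²)*(7*(-20)) + 42 = √(7 + 2*16)*(-140) + 42 = √(7 + 32)*(-140) + 42 = √39*(-140) + 42 = -140*√39 + 42 = 42 - 140*√39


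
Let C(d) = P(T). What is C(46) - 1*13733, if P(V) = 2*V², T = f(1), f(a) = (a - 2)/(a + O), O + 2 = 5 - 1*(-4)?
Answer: -439455/32 ≈ -13733.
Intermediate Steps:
O = 7 (O = -2 + (5 - 1*(-4)) = -2 + (5 + 4) = -2 + 9 = 7)
f(a) = (-2 + a)/(7 + a) (f(a) = (a - 2)/(a + 7) = (-2 + a)/(7 + a))
T = -⅛ (T = (-2 + 1)/(7 + 1) = -1/8 = (⅛)*(-1) = -⅛ ≈ -0.12500)
C(d) = 1/32 (C(d) = 2*(-⅛)² = 2*(1/64) = 1/32)
C(46) - 1*13733 = 1/32 - 1*13733 = 1/32 - 13733 = -439455/32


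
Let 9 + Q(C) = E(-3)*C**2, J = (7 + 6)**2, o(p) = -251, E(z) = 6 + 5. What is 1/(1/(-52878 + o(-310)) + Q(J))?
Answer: 53129/16691112897 ≈ 3.1831e-6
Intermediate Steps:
E(z) = 11
J = 169 (J = 13**2 = 169)
Q(C) = -9 + 11*C**2
1/(1/(-52878 + o(-310)) + Q(J)) = 1/(1/(-52878 - 251) + (-9 + 11*169**2)) = 1/(1/(-53129) + (-9 + 11*28561)) = 1/(-1/53129 + (-9 + 314171)) = 1/(-1/53129 + 314162) = 1/(16691112897/53129) = 53129/16691112897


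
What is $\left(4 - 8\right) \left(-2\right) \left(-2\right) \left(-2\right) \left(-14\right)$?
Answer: $-448$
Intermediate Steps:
$\left(4 - 8\right) \left(-2\right) \left(-2\right) \left(-2\right) \left(-14\right) = - 4 \cdot 4 \left(-2\right) \left(-14\right) = \left(-4\right) \left(-8\right) \left(-14\right) = 32 \left(-14\right) = -448$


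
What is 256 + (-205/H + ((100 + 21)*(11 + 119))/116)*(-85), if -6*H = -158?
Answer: -48608533/4582 ≈ -10609.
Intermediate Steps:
H = 79/3 (H = -⅙*(-158) = 79/3 ≈ 26.333)
256 + (-205/H + ((100 + 21)*(11 + 119))/116)*(-85) = 256 + (-205/79/3 + ((100 + 21)*(11 + 119))/116)*(-85) = 256 + (-205*3/79 + (121*130)*(1/116))*(-85) = 256 + (-615/79 + 15730*(1/116))*(-85) = 256 + (-615/79 + 7865/58)*(-85) = 256 + (585665/4582)*(-85) = 256 - 49781525/4582 = -48608533/4582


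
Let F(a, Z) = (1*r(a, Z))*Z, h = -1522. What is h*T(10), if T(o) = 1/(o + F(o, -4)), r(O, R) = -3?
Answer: -761/11 ≈ -69.182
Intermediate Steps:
F(a, Z) = -3*Z (F(a, Z) = (1*(-3))*Z = -3*Z)
T(o) = 1/(12 + o) (T(o) = 1/(o - 3*(-4)) = 1/(o + 12) = 1/(12 + o))
h*T(10) = -1522/(12 + 10) = -1522/22 = -1522*1/22 = -761/11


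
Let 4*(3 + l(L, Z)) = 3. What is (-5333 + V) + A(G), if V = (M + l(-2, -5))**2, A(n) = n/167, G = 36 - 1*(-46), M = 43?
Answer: -9811441/2672 ≈ -3671.9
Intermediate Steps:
l(L, Z) = -9/4 (l(L, Z) = -3 + (1/4)*3 = -3 + 3/4 = -9/4)
G = 82 (G = 36 + 46 = 82)
A(n) = n/167 (A(n) = n*(1/167) = n/167)
V = 26569/16 (V = (43 - 9/4)**2 = (163/4)**2 = 26569/16 ≈ 1660.6)
(-5333 + V) + A(G) = (-5333 + 26569/16) + (1/167)*82 = -58759/16 + 82/167 = -9811441/2672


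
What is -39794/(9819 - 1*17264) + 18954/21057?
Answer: 326351596/52256455 ≈ 6.2452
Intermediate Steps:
-39794/(9819 - 1*17264) + 18954/21057 = -39794/(9819 - 17264) + 18954*(1/21057) = -39794/(-7445) + 6318/7019 = -39794*(-1/7445) + 6318/7019 = 39794/7445 + 6318/7019 = 326351596/52256455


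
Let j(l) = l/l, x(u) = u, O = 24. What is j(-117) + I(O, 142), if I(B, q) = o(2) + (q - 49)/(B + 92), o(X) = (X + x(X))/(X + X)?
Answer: 325/116 ≈ 2.8017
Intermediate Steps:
j(l) = 1
o(X) = 1 (o(X) = (X + X)/(X + X) = (2*X)/((2*X)) = (2*X)*(1/(2*X)) = 1)
I(B, q) = 1 + (-49 + q)/(92 + B) (I(B, q) = 1 + (q - 49)/(B + 92) = 1 + (-49 + q)/(92 + B))
j(-117) + I(O, 142) = 1 + (43 + 24 + 142)/(92 + 24) = 1 + 209/116 = 325/116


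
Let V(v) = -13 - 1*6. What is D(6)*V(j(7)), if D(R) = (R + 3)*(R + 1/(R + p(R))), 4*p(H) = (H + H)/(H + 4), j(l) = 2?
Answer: -7372/7 ≈ -1053.1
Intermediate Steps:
V(v) = -19 (V(v) = -13 - 6 = -19)
p(H) = H/(2*(4 + H)) (p(H) = ((H + H)/(H + 4))/4 = ((2*H)/(4 + H))/4 = (2*H/(4 + H))/4 = H/(2*(4 + H)))
D(R) = (3 + R)*(R + 1/(R + R/(2*(4 + R)))) (D(R) = (R + 3)*(R + 1/(R + R/(2*(4 + R)))) = (3 + R)*(R + 1/(R + R/(2*(4 + R)))))
D(6)*V(j(7)) = ((24 + 2*6⁴ + 14*6 + 15*6³ + 29*6²)/(6*(9 + 2*6)))*(-19) = ((24 + 2*1296 + 84 + 15*216 + 29*36)/(6*(9 + 12)))*(-19) = ((⅙)*(24 + 2592 + 84 + 3240 + 1044)/21)*(-19) = ((⅙)*(1/21)*6984)*(-19) = (388/7)*(-19) = -7372/7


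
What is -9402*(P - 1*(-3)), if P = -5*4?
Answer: 159834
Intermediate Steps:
P = -20
-9402*(P - 1*(-3)) = -9402*(-20 - 1*(-3)) = -9402*(-20 + 3) = -9402*(-17) = 159834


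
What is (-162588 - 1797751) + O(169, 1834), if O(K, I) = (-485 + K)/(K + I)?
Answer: -3926559333/2003 ≈ -1.9603e+6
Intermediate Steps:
O(K, I) = (-485 + K)/(I + K)
(-162588 - 1797751) + O(169, 1834) = (-162588 - 1797751) + (-485 + 169)/(1834 + 169) = -1960339 - 316/2003 = -3926559333/2003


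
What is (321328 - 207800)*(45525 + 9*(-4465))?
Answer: 606239520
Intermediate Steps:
(321328 - 207800)*(45525 + 9*(-4465)) = 113528*(45525 - 40185) = 113528*5340 = 606239520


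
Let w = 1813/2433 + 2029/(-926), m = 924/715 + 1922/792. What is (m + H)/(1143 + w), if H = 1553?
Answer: 15045985359857/11033336349750 ≈ 1.3637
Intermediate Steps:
m = 95729/25740 (m = 924*(1/715) + 1922*(1/792) = 84/65 + 961/396 = 95729/25740 ≈ 3.7191)
w = -3257719/2252958 (w = 1813*(1/2433) + 2029*(-1/926) = 1813/2433 - 2029/926 = -3257719/2252958 ≈ -1.4460)
(m + H)/(1143 + w) = (95729/25740 + 1553)/(1143 - 3257719/2252958) = 40069949/(25740*(2571873275/2252958)) = (40069949/25740)*(2252958/2571873275) = 15045985359857/11033336349750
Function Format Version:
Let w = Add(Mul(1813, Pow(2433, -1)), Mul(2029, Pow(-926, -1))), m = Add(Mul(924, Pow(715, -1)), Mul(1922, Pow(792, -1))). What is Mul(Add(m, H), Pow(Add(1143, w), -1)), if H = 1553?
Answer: Rational(15045985359857, 11033336349750) ≈ 1.3637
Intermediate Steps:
m = Rational(95729, 25740) (m = Add(Mul(924, Rational(1, 715)), Mul(1922, Rational(1, 792))) = Add(Rational(84, 65), Rational(961, 396)) = Rational(95729, 25740) ≈ 3.7191)
w = Rational(-3257719, 2252958) (w = Add(Mul(1813, Rational(1, 2433)), Mul(2029, Rational(-1, 926))) = Add(Rational(1813, 2433), Rational(-2029, 926)) = Rational(-3257719, 2252958) ≈ -1.4460)
Mul(Add(m, H), Pow(Add(1143, w), -1)) = Mul(Add(Rational(95729, 25740), 1553), Pow(Add(1143, Rational(-3257719, 2252958)), -1)) = Mul(Rational(40069949, 25740), Pow(Rational(2571873275, 2252958), -1)) = Mul(Rational(40069949, 25740), Rational(2252958, 2571873275)) = Rational(15045985359857, 11033336349750)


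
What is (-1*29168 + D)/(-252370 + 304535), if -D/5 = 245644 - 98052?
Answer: -767128/52165 ≈ -14.706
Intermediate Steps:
D = -737960 (D = -5*(245644 - 98052) = -5*147592 = -737960)
(-1*29168 + D)/(-252370 + 304535) = (-1*29168 - 737960)/(-252370 + 304535) = (-29168 - 737960)/52165 = -767128*1/52165 = -767128/52165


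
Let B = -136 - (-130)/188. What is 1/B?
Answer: -94/12719 ≈ -0.0073905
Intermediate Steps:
B = -12719/94 (B = -136 - (-130)/188 = -136 - 1*(-65/94) = -136 + 65/94 = -12719/94 ≈ -135.31)
1/B = 1/(-12719/94) = -94/12719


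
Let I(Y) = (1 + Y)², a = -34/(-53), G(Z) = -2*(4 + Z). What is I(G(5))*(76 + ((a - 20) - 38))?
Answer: 285532/53 ≈ 5387.4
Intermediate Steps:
G(Z) = -8 - 2*Z
a = 34/53 (a = -34*(-1/53) = 34/53 ≈ 0.64151)
I(G(5))*(76 + ((a - 20) - 38)) = (1 + (-8 - 2*5))²*(76 + ((34/53 - 20) - 38)) = (1 + (-8 - 10))²*(76 + (-1026/53 - 38)) = (1 - 18)²*(76 - 3040/53) = (-17)²*(988/53) = 289*(988/53) = 285532/53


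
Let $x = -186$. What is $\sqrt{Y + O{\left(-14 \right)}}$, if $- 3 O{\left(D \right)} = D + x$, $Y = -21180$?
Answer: $\frac{2 i \sqrt{47505}}{3} \approx 145.3 i$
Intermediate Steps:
$O{\left(D \right)} = 62 - \frac{D}{3}$ ($O{\left(D \right)} = - \frac{D - 186}{3} = - \frac{-186 + D}{3} = 62 - \frac{D}{3}$)
$\sqrt{Y + O{\left(-14 \right)}} = \sqrt{-21180 + \left(62 - - \frac{14}{3}\right)} = \sqrt{-21180 + \left(62 + \frac{14}{3}\right)} = \sqrt{-21180 + \frac{200}{3}} = \sqrt{- \frac{63340}{3}} = \frac{2 i \sqrt{47505}}{3}$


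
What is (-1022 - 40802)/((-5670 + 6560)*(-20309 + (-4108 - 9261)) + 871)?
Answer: 41824/29972549 ≈ 0.0013954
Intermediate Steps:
(-1022 - 40802)/((-5670 + 6560)*(-20309 + (-4108 - 9261)) + 871) = -41824/(890*(-20309 - 13369) + 871) = -41824/(890*(-33678) + 871) = -41824/(-29973420 + 871) = -41824/(-29972549) = -41824*(-1/29972549) = 41824/29972549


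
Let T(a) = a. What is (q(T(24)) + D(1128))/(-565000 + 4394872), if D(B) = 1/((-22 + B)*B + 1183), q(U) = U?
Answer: 29970025/4782556489872 ≈ 6.2665e-6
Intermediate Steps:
D(B) = 1/(1183 + B*(-22 + B)) (D(B) = 1/(B*(-22 + B) + 1183) = 1/(1183 + B*(-22 + B)))
(q(T(24)) + D(1128))/(-565000 + 4394872) = (24 + 1/(1183 + 1128² - 22*1128))/(-565000 + 4394872) = (24 + 1/(1183 + 1272384 - 24816))/3829872 = (24 + 1/1248751)*(1/3829872) = (29970025/1248751)*(1/3829872) = 29970025/4782556489872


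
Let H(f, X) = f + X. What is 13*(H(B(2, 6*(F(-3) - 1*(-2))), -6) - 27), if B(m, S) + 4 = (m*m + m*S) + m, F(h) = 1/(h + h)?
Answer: -117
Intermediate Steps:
F(h) = 1/(2*h)
B(m, S) = -4 + m + m² + S*m (B(m, S) = -4 + ((m*m + m*S) + m) = -4 + ((m² + S*m) + m) = -4 + (m + m² + S*m) = -4 + m + m² + S*m)
H(f, X) = X + f
13*(H(B(2, 6*(F(-3) - 1*(-2))), -6) - 27) = 13*((-6 + (-4 + 2 + 2² + (6*((½)/(-3) - 1*(-2)))*2)) - 27) = 13*((-6 + (-4 + 2 + 4 + (6*((½)*(-⅓) + 2))*2)) - 27) = 13*((-6 + (-4 + 2 + 4 + (6*(-⅙ + 2))*2)) - 27) = 13*((-6 + (-4 + 2 + 4 + (6*(11/6))*2)) - 27) = 13*((-6 + (-4 + 2 + 4 + 11*2)) - 27) = 13*((-6 + (-4 + 2 + 4 + 22)) - 27) = 13*((-6 + 24) - 27) = 13*(18 - 27) = 13*(-9) = -117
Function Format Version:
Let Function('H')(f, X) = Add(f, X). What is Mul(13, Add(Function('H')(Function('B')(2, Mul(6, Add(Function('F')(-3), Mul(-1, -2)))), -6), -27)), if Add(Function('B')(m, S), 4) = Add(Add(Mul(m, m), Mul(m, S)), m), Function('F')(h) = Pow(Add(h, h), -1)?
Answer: -117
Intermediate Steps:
Function('F')(h) = Mul(Rational(1, 2), Pow(h, -1)) (Function('F')(h) = Pow(Mul(2, h), -1) = Mul(Rational(1, 2), Pow(h, -1)))
Function('B')(m, S) = Add(-4, m, Pow(m, 2), Mul(S, m)) (Function('B')(m, S) = Add(-4, Add(Add(Mul(m, m), Mul(m, S)), m)) = Add(-4, Add(Add(Pow(m, 2), Mul(S, m)), m)) = Add(-4, Add(m, Pow(m, 2), Mul(S, m))) = Add(-4, m, Pow(m, 2), Mul(S, m)))
Function('H')(f, X) = Add(X, f)
Mul(13, Add(Function('H')(Function('B')(2, Mul(6, Add(Function('F')(-3), Mul(-1, -2)))), -6), -27)) = Mul(13, Add(Add(-6, Add(-4, 2, Pow(2, 2), Mul(Mul(6, Add(Mul(Rational(1, 2), Pow(-3, -1)), Mul(-1, -2))), 2))), -27)) = Mul(13, Add(Add(-6, Add(-4, 2, 4, Mul(Mul(6, Add(Mul(Rational(1, 2), Rational(-1, 3)), 2)), 2))), -27)) = Mul(13, Add(Add(-6, Add(-4, 2, 4, Mul(Mul(6, Add(Rational(-1, 6), 2)), 2))), -27)) = Mul(13, Add(Add(-6, Add(-4, 2, 4, Mul(Mul(6, Rational(11, 6)), 2))), -27)) = Mul(13, Add(Add(-6, Add(-4, 2, 4, Mul(11, 2))), -27)) = Mul(13, Add(Add(-6, Add(-4, 2, 4, 22)), -27)) = Mul(13, Add(Add(-6, 24), -27)) = Mul(13, Add(18, -27)) = Mul(13, -9) = -117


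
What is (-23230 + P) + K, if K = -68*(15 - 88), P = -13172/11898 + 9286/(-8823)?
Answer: -319619883958/17496009 ≈ -18268.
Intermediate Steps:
P = -37783564/17496009 (P = -13172*1/11898 + 9286*(-1/8823) = -6586/5949 - 9286/8823 = -37783564/17496009 ≈ -2.1596)
K = 4964 (K = -68*(-73) = 4964)
(-23230 + P) + K = (-23230 - 37783564/17496009) + 4964 = -406470072634/17496009 + 4964 = -319619883958/17496009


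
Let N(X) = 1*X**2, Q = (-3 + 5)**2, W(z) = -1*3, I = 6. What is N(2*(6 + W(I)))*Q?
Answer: 144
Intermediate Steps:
W(z) = -3
Q = 4 (Q = 2**2 = 4)
N(X) = X**2
N(2*(6 + W(I)))*Q = (2*(6 - 3))**2*4 = (2*3)**2*4 = 6**2*4 = 36*4 = 144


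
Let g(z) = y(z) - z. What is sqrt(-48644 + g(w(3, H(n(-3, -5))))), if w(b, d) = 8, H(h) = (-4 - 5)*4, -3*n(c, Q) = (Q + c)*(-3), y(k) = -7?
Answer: I*sqrt(48659) ≈ 220.59*I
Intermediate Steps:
n(c, Q) = Q + c (n(c, Q) = -(Q + c)*(-3)/3 = -(-3*Q - 3*c)/3 = Q + c)
H(h) = -36 (H(h) = -9*4 = -36)
g(z) = -7 - z
sqrt(-48644 + g(w(3, H(n(-3, -5))))) = sqrt(-48644 + (-7 - 1*8)) = sqrt(-48644 + (-7 - 8)) = sqrt(-48644 - 15) = sqrt(-48659) = I*sqrt(48659)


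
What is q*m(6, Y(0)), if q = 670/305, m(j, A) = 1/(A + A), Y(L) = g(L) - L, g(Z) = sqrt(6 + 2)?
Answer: 67*sqrt(2)/244 ≈ 0.38833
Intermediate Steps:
g(Z) = 2*sqrt(2) (g(Z) = sqrt(8) = 2*sqrt(2))
Y(L) = -L + 2*sqrt(2) (Y(L) = 2*sqrt(2) - L = -L + 2*sqrt(2))
m(j, A) = 1/(2*A)
q = 134/61 (q = 670*(1/305) = 134/61 ≈ 2.1967)
q*m(6, Y(0)) = 134*(1/(2*(-1*0 + 2*sqrt(2))))/61 = 134*(1/(2*(0 + 2*sqrt(2))))/61 = 134*(1/(2*((2*sqrt(2)))))/61 = 134*((sqrt(2)/4)/2)/61 = 134*(sqrt(2)/8)/61 = 67*sqrt(2)/244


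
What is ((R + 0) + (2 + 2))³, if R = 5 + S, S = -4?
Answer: 125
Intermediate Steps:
R = 1 (R = 5 - 4 = 1)
((R + 0) + (2 + 2))³ = ((1 + 0) + (2 + 2))³ = (1 + 4)³ = 5³ = 125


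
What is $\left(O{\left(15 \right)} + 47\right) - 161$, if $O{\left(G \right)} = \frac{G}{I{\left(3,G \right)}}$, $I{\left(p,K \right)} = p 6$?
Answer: $- \frac{679}{6} \approx -113.17$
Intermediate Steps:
$I{\left(p,K \right)} = 6 p$
$O{\left(G \right)} = \frac{G}{18}$ ($O{\left(G \right)} = \frac{G}{6 \cdot 3} = \frac{G}{18}$)
$\left(O{\left(15 \right)} + 47\right) - 161 = \left(\frac{1}{18} \cdot 15 + 47\right) - 161 = \left(\frac{5}{6} + 47\right) - 161 = \frac{287}{6} - 161 = - \frac{679}{6}$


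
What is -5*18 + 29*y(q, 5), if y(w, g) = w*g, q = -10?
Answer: -1540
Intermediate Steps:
y(w, g) = g*w
-5*18 + 29*y(q, 5) = -5*18 + 29*(5*(-10)) = -90 + 29*(-50) = -90 - 1450 = -1540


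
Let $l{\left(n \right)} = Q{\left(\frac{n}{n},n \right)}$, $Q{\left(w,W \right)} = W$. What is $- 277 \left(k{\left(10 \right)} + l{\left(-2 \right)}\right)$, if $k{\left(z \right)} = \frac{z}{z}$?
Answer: $277$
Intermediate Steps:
$k{\left(z \right)} = 1$
$l{\left(n \right)} = n$
$- 277 \left(k{\left(10 \right)} + l{\left(-2 \right)}\right) = - 277 \left(1 - 2\right) = \left(-277\right) \left(-1\right) = 277$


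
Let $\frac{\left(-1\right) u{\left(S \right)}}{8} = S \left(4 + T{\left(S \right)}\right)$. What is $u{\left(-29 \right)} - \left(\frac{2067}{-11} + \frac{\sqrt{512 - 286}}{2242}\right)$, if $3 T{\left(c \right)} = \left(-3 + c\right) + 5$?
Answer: $- \frac{10693}{11} - \frac{\sqrt{226}}{2242} \approx -972.1$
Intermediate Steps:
$T{\left(c \right)} = \frac{2}{3} + \frac{c}{3}$ ($T{\left(c \right)} = \frac{\left(-3 + c\right) + 5}{3} = \frac{2 + c}{3} = \frac{2}{3} + \frac{c}{3}$)
$u{\left(S \right)} = - 8 S \left(\frac{14}{3} + \frac{S}{3}\right)$ ($u{\left(S \right)} = - 8 S \left(4 + \left(\frac{2}{3} + \frac{S}{3}\right)\right) = - 8 S \left(\frac{14}{3} + \frac{S}{3}\right)$)
$u{\left(-29 \right)} - \left(\frac{2067}{-11} + \frac{\sqrt{512 - 286}}{2242}\right) = \left(- \frac{8}{3}\right) \left(-29\right) \left(14 - 29\right) - \left(\frac{2067}{-11} + \frac{\sqrt{512 - 286}}{2242}\right) = \left(- \frac{8}{3}\right) \left(-29\right) \left(-15\right) - \left(2067 \left(- \frac{1}{11}\right) + \sqrt{226} \cdot \frac{1}{2242}\right) = -1160 - \left(- \frac{2067}{11} + \frac{\sqrt{226}}{2242}\right) = -1160 + \left(\frac{2067}{11} - \frac{\sqrt{226}}{2242}\right) = - \frac{10693}{11} - \frac{\sqrt{226}}{2242}$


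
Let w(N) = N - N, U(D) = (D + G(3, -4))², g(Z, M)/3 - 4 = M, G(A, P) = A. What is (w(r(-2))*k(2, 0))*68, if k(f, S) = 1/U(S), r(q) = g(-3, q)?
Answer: 0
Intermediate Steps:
g(Z, M) = 12 + 3*M
r(q) = 12 + 3*q
U(D) = (3 + D)² (U(D) = (D + 3)² = (3 + D)²)
w(N) = 0
k(f, S) = (3 + S)⁻² (k(f, S) = 1/((3 + S)²) = (3 + S)⁻²)
(w(r(-2))*k(2, 0))*68 = (0/(3 + 0)²)*68 = (0/3²)*68 = (0*(⅑))*68 = 0*68 = 0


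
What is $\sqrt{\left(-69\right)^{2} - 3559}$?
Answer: $\sqrt{1202} \approx 34.67$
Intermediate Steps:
$\sqrt{\left(-69\right)^{2} - 3559} = \sqrt{4761 - 3559} = \sqrt{1202}$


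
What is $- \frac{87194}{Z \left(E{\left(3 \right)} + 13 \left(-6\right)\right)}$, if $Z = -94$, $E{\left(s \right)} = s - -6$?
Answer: $- \frac{43597}{3243} \approx -13.443$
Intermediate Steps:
$E{\left(s \right)} = 6 + s$ ($E{\left(s \right)} = s + 6 = 6 + s$)
$- \frac{87194}{Z \left(E{\left(3 \right)} + 13 \left(-6\right)\right)} = - \frac{87194}{\left(-94\right) \left(\left(6 + 3\right) + 13 \left(-6\right)\right)} = - \frac{87194}{\left(-94\right) \left(9 - 78\right)} = - \frac{87194}{\left(-94\right) \left(-69\right)} = - \frac{87194}{6486} = \left(-87194\right) \frac{1}{6486} = - \frac{43597}{3243}$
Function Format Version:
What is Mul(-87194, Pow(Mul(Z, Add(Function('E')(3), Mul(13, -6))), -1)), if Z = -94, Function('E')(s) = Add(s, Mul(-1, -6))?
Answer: Rational(-43597, 3243) ≈ -13.443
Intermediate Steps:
Function('E')(s) = Add(6, s) (Function('E')(s) = Add(s, 6) = Add(6, s))
Mul(-87194, Pow(Mul(Z, Add(Function('E')(3), Mul(13, -6))), -1)) = Mul(-87194, Pow(Mul(-94, Add(Add(6, 3), Mul(13, -6))), -1)) = Mul(-87194, Pow(Mul(-94, Add(9, -78)), -1)) = Mul(-87194, Pow(Mul(-94, -69), -1)) = Mul(-87194, Pow(6486, -1)) = Mul(-87194, Rational(1, 6486)) = Rational(-43597, 3243)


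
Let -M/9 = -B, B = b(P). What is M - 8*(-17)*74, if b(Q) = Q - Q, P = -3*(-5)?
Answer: 10064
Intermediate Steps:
P = 15
b(Q) = 0
B = 0
M = 0 (M = -(-9)*0 = -9*0 = 0)
M - 8*(-17)*74 = 0 - 8*(-17)*74 = 0 + 136*74 = 0 + 10064 = 10064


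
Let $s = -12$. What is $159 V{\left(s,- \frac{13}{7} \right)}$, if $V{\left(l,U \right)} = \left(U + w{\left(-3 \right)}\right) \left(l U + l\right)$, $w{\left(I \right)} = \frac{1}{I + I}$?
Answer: $- \frac{162180}{49} \approx -3309.8$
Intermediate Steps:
$w{\left(I \right)} = \frac{1}{2 I}$
$V{\left(l,U \right)} = \left(- \frac{1}{6} + U\right) \left(l + U l\right)$ ($V{\left(l,U \right)} = \left(U + \frac{1}{2 \left(-3\right)}\right) \left(l U + l\right) = \left(U + \frac{1}{2} \left(- \frac{1}{3}\right)\right) \left(U l + l\right) = \left(U - \frac{1}{6}\right) \left(l + U l\right) = \left(- \frac{1}{6} + U\right) \left(l + U l\right)$)
$159 V{\left(s,- \frac{13}{7} \right)} = 159 \cdot \frac{1}{6} \left(-12\right) \left(-1 + 5 \left(- \frac{13}{7}\right) + 6 \left(- \frac{13}{7}\right)^{2}\right) = 159 \cdot \frac{1}{6} \left(-12\right) \left(-1 - \frac{65}{7} + 6 \cdot \frac{169}{49}\right) = 159 \cdot \frac{1}{6} \left(-12\right) \left(-1 - \frac{65}{7} + \frac{1014}{49}\right) = 159 \cdot \frac{1}{6} \left(-12\right) \frac{510}{49} = 159 \left(- \frac{1020}{49}\right) = - \frac{162180}{49}$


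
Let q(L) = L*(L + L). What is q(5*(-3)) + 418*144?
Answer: 60642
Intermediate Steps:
q(L) = 2*L**2 (q(L) = L*(2*L) = 2*L**2)
q(5*(-3)) + 418*144 = 2*(5*(-3))**2 + 418*144 = 2*(-15)**2 + 60192 = 2*225 + 60192 = 450 + 60192 = 60642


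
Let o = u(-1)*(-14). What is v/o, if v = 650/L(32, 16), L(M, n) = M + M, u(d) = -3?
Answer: 325/1344 ≈ 0.24182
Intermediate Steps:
L(M, n) = 2*M
o = 42 (o = -3*(-14) = 42)
v = 325/32 (v = 650/((2*32)) = 650/64 = 650*(1/64) = 325/32 ≈ 10.156)
v/o = (325/32)/42 = (325/32)*(1/42) = 325/1344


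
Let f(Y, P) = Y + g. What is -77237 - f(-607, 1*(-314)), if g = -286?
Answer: -76344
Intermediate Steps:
f(Y, P) = -286 + Y (f(Y, P) = Y - 286 = -286 + Y)
-77237 - f(-607, 1*(-314)) = -77237 - (-286 - 607) = -77237 - 1*(-893) = -77237 + 893 = -76344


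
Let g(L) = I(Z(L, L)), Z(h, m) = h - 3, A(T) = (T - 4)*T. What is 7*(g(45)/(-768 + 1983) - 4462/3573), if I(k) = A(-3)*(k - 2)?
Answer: -125482/32157 ≈ -3.9022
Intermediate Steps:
A(T) = T*(-4 + T) (A(T) = (-4 + T)*T = T*(-4 + T))
Z(h, m) = -3 + h
I(k) = -42 + 21*k (I(k) = (-3*(-4 - 3))*(k - 2) = (-3*(-7))*(-2 + k) = 21*(-2 + k) = -42 + 21*k)
g(L) = -105 + 21*L (g(L) = -42 + 21*(-3 + L) = -42 + (-63 + 21*L) = -105 + 21*L)
7*(g(45)/(-768 + 1983) - 4462/3573) = 7*((-105 + 21*45)/(-768 + 1983) - 4462/3573) = 7*((-105 + 945)/1215 - 4462*1/3573) = 7*(840*(1/1215) - 4462/3573) = 7*(56/81 - 4462/3573) = 7*(-17926/32157) = -125482/32157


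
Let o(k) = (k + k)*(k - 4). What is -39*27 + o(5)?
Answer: -1043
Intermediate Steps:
o(k) = 2*k*(-4 + k) (o(k) = (2*k)*(-4 + k) = 2*k*(-4 + k))
-39*27 + o(5) = -39*27 + 2*5*(-4 + 5) = -1053 + 2*5*1 = -1053 + 10 = -1043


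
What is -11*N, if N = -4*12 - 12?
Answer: 660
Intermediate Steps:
N = -60 (N = -48 - 12 = -60)
-11*N = -11*(-60) = 660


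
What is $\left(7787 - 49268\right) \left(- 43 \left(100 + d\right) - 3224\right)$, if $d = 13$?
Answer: $335290923$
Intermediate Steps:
$\left(7787 - 49268\right) \left(- 43 \left(100 + d\right) - 3224\right) = \left(7787 - 49268\right) \left(- 43 \left(100 + 13\right) - 3224\right) = - 41481 \left(\left(-43\right) 113 - 3224\right) = - 41481 \left(-4859 - 3224\right) = \left(-41481\right) \left(-8083\right) = 335290923$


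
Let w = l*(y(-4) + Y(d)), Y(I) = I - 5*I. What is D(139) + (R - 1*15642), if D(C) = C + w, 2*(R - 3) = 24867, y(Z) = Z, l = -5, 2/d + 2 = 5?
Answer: -18199/6 ≈ -3033.2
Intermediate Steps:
d = 2/3 (d = 2/(-2 + 5) = 2/3 ≈ 0.66667)
R = 24873/2 (R = 3 + (1/2)*24867 = 3 + 24867/2 = 24873/2 ≈ 12437.)
Y(I) = -4*I
w = 100/3 (w = -5*(-4 - 4*2/3) = -5*(-4 - 8/3) = -5*(-20/3) = 100/3 ≈ 33.333)
D(C) = 100/3 + C (D(C) = C + 100/3 = 100/3 + C)
D(139) + (R - 1*15642) = (100/3 + 139) + (24873/2 - 1*15642) = 517/3 + (24873/2 - 15642) = 517/3 - 6411/2 = -18199/6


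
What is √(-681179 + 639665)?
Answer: I*√41514 ≈ 203.75*I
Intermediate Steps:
√(-681179 + 639665) = √(-41514) = I*√41514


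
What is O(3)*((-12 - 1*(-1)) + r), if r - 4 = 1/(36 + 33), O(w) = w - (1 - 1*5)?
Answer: -3374/69 ≈ -48.899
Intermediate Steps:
O(w) = 4 + w (O(w) = w - (1 - 5) = w - 1*(-4) = w + 4 = 4 + w)
r = 277/69 (r = 4 + 1/(36 + 33) = 4 + 1/69 = 277/69 ≈ 4.0145)
O(3)*((-12 - 1*(-1)) + r) = (4 + 3)*((-12 - 1*(-1)) + 277/69) = 7*((-12 + 1) + 277/69) = 7*(-11 + 277/69) = 7*(-482/69) = -3374/69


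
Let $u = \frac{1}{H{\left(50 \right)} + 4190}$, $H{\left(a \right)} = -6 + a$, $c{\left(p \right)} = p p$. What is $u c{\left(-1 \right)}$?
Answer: $\frac{1}{4234} \approx 0.00023618$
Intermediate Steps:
$c{\left(p \right)} = p^{2}$
$u = \frac{1}{4234}$ ($u = \frac{1}{\left(-6 + 50\right) + 4190} = \frac{1}{44 + 4190} = \frac{1}{4234} \approx 0.00023618$)
$u c{\left(-1 \right)} = \frac{\left(-1\right)^{2}}{4234} = \frac{1}{4234} \cdot 1 = \frac{1}{4234}$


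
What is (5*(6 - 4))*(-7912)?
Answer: -79120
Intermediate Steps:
(5*(6 - 4))*(-7912) = (5*2)*(-7912) = 10*(-7912) = -79120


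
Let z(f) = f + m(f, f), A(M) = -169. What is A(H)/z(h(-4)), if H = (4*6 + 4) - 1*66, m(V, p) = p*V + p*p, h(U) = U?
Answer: -169/28 ≈ -6.0357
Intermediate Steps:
m(V, p) = p**2 + V*p (m(V, p) = V*p + p**2 = p**2 + V*p)
H = -38 (H = (24 + 4) - 66 = 28 - 66 = -38)
z(f) = f + 2*f**2 (z(f) = f + f*(f + f) = f + f*(2*f) = f + 2*f**2)
A(H)/z(h(-4)) = -169*(-1/(4*(1 + 2*(-4)))) = -169*(-1/(4*(1 - 8))) = -169/((-4*(-7))) = -169/28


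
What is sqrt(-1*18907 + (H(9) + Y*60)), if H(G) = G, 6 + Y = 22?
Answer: I*sqrt(17938) ≈ 133.93*I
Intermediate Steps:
Y = 16 (Y = -6 + 22 = 16)
sqrt(-1*18907 + (H(9) + Y*60)) = sqrt(-1*18907 + (9 + 16*60)) = sqrt(-18907 + (9 + 960)) = sqrt(-18907 + 969) = sqrt(-17938) = I*sqrt(17938)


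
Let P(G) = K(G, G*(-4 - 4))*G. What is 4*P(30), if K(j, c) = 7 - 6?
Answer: 120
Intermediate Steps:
K(j, c) = 1
P(G) = G (P(G) = 1*G = G)
4*P(30) = 4*30 = 120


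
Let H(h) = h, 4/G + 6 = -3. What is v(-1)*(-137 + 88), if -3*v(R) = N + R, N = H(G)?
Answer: -637/27 ≈ -23.593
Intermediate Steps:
G = -4/9 (G = 4/(-6 - 3) = 4/(-9) = 4*(-⅑) = -4/9 ≈ -0.44444)
N = -4/9 ≈ -0.44444
v(R) = 4/27 - R/3 (v(R) = -(-4/9 + R)/3 = 4/27 - R/3)
v(-1)*(-137 + 88) = (4/27 - ⅓*(-1))*(-137 + 88) = (4/27 + ⅓)*(-49) = (13/27)*(-49) = -637/27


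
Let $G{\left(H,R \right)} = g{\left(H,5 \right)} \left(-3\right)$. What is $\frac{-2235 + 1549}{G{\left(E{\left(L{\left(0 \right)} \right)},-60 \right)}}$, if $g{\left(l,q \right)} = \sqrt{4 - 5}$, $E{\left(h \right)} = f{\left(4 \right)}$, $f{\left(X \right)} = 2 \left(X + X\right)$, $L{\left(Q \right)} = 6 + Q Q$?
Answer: $- \frac{686 i}{3} \approx - 228.67 i$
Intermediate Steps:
$L{\left(Q \right)} = 6 + Q^{2}$
$f{\left(X \right)} = 4 X$ ($f{\left(X \right)} = 2 \cdot 2 X = 4 X$)
$E{\left(h \right)} = 16$ ($E{\left(h \right)} = 4 \cdot 4 = 16$)
$g{\left(l,q \right)} = i$ ($g{\left(l,q \right)} = \sqrt{-1} = i$)
$G{\left(H,R \right)} = - 3 i$ ($G{\left(H,R \right)} = i \left(-3\right) = - 3 i$)
$\frac{-2235 + 1549}{G{\left(E{\left(L{\left(0 \right)} \right)},-60 \right)}} = \frac{-2235 + 1549}{\left(-3\right) i} = - 686 \frac{i}{3} = - \frac{686 i}{3}$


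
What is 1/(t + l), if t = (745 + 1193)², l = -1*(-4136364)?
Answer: 1/7892208 ≈ 1.2671e-7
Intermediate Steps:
l = 4136364
t = 3755844 (t = 1938² = 3755844)
1/(t + l) = 1/(3755844 + 4136364) = 1/7892208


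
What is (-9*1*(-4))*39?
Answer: 1404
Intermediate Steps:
(-9*1*(-4))*39 = -9*(-4)*39 = 36*39 = 1404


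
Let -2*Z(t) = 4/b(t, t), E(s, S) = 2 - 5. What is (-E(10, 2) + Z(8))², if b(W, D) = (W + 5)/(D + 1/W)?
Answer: 49/16 ≈ 3.0625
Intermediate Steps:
E(s, S) = -3
b(W, D) = (5 + W)/(D + 1/W)
Z(t) = -2*(1 + t²)/(t*(5 + t)) (Z(t) = -2/(t*(5 + t)/(1 + t*t)) = -2/(t*(5 + t)/(1 + t²)) = -2*(1 + t²)/(t*(5 + t)))
(-E(10, 2) + Z(8))² = (-1*(-3) + 2*(-1 - 1*8²)/(8*(5 + 8)))² = (3 + 2*(⅛)*(-1 - 1*64)/13)² = (3 + 2*(⅛)*(1/13)*(-1 - 64))² = (3 + 2*(⅛)*(1/13)*(-65))² = (3 - 5/4)² = (7/4)² = 49/16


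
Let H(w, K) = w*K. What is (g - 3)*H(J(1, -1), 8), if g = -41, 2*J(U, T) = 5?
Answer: -880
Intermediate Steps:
J(U, T) = 5/2 (J(U, T) = (½)*5 = 5/2)
H(w, K) = K*w
(g - 3)*H(J(1, -1), 8) = (-41 - 3)*(8*(5/2)) = -44*20 = -880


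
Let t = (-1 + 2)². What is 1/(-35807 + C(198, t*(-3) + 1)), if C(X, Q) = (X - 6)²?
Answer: 1/1057 ≈ 0.00094607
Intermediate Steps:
t = 1 (t = 1² = 1)
C(X, Q) = (-6 + X)²
1/(-35807 + C(198, t*(-3) + 1)) = 1/(-35807 + (-6 + 198)²) = 1/(-35807 + 192²) = 1/(-35807 + 36864) = 1/1057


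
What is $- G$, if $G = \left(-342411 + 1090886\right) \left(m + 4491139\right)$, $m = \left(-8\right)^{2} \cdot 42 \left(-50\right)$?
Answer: $-3260910223025$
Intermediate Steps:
$m = -134400$ ($m = 64 \cdot 42 \left(-50\right) = 2688 \left(-50\right) = -134400$)
$G = 3260910223025$ ($G = \left(-342411 + 1090886\right) \left(-134400 + 4491139\right) = 748475 \cdot 4356739 = 3260910223025$)
$- G = \left(-1\right) 3260910223025 = -3260910223025$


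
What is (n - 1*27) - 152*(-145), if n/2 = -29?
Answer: 21955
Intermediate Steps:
n = -58 (n = 2*(-29) = -58)
(n - 1*27) - 152*(-145) = (-58 - 1*27) - 152*(-145) = (-58 - 27) + 22040 = -85 + 22040 = 21955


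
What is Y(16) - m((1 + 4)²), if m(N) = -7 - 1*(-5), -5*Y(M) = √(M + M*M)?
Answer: 2 - 4*√17/5 ≈ -1.2985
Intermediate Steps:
Y(M) = -√(M + M²)/5 (Y(M) = -√(M + M*M)/5 = -√(M + M²)/5)
m(N) = -2 (m(N) = -7 + 5 = -2)
Y(16) - m((1 + 4)²) = -4*√(1 + 16)/5 - 1*(-2) = -4*√17/5 + 2 = 2 - 4*√17/5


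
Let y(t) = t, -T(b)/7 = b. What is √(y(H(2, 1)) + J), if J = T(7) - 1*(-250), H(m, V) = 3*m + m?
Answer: √209 ≈ 14.457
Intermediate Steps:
T(b) = -7*b
H(m, V) = 4*m
J = 201 (J = -7*7 - 1*(-250) = -49 + 250 = 201)
√(y(H(2, 1)) + J) = √(4*2 + 201) = √(8 + 201) = √209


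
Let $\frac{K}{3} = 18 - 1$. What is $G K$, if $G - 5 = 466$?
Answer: $24021$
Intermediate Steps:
$K = 51$ ($K = 3 \left(18 - 1\right) = 3 \cdot 17 = 51$)
$G = 471$ ($G = 5 + 466 = 471$)
$G K = 471 \cdot 51 = 24021$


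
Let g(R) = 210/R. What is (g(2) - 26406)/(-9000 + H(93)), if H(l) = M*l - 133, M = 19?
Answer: 26301/7366 ≈ 3.5706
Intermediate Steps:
H(l) = -133 + 19*l (H(l) = 19*l - 133 = -133 + 19*l)
(g(2) - 26406)/(-9000 + H(93)) = (210/2 - 26406)/(-9000 + (-133 + 19*93)) = (210*(½) - 26406)/(-9000 + (-133 + 1767)) = (105 - 26406)/(-9000 + 1634) = -26301/(-7366) = -26301*(-1/7366) = 26301/7366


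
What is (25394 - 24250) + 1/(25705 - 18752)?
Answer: 7954233/6953 ≈ 1144.0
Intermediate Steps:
(25394 - 24250) + 1/(25705 - 18752) = 1144 + 1/6953 = 7954233/6953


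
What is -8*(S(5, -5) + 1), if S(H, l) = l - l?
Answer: -8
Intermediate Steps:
S(H, l) = 0
-8*(S(5, -5) + 1) = -8*(0 + 1) = -8*1 = -8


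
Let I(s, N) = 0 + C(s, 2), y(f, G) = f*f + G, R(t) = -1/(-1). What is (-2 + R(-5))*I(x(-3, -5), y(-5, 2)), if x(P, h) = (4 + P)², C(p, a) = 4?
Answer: -4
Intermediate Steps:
R(t) = 1 (R(t) = -1*(-1) = 1)
y(f, G) = G + f² (y(f, G) = f² + G = G + f²)
I(s, N) = 4 (I(s, N) = 0 + 4 = 4)
(-2 + R(-5))*I(x(-3, -5), y(-5, 2)) = (-2 + 1)*4 = -1*4 = -4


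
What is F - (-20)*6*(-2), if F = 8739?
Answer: 8499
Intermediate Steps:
F - (-20)*6*(-2) = 8739 - (-20)*6*(-2) = 8739 - (-20)*(-12) = 8739 - 1*240 = 8739 - 240 = 8499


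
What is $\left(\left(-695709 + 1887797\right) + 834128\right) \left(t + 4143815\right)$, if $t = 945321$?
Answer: $10311688789376$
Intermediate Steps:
$\left(\left(-695709 + 1887797\right) + 834128\right) \left(t + 4143815\right) = \left(\left(-695709 + 1887797\right) + 834128\right) \left(945321 + 4143815\right) = \left(1192088 + 834128\right) 5089136 = 2026216 \cdot 5089136 = 10311688789376$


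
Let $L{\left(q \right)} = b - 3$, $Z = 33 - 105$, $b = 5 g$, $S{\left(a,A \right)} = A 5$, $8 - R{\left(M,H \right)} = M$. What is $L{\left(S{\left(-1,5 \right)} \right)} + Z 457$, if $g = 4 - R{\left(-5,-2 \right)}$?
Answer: $-32952$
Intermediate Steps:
$R{\left(M,H \right)} = 8 - M$
$g = -9$ ($g = 4 - \left(8 - -5\right) = 4 - \left(8 + 5\right) = 4 - 13 = -9$)
$S{\left(a,A \right)} = 5 A$
$b = -45$ ($b = 5 \left(-9\right) = -45$)
$Z = -72$
$L{\left(q \right)} = -48$ ($L{\left(q \right)} = -45 - 3 = -48$)
$L{\left(S{\left(-1,5 \right)} \right)} + Z 457 = -48 - 32904 = -32952$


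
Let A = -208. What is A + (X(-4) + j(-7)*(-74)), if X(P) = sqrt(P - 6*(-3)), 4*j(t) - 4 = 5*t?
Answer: 731/2 + sqrt(14) ≈ 369.24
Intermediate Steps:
j(t) = 1 + 5*t/4 (j(t) = 1 + (5*t)/4 = 1 + 5*t/4)
X(P) = sqrt(18 + P) (X(P) = sqrt(P + 18) = sqrt(18 + P))
A + (X(-4) + j(-7)*(-74)) = -208 + (sqrt(18 - 4) + (1 + (5/4)*(-7))*(-74)) = -208 + (sqrt(14) + (1 - 35/4)*(-74)) = -208 + (sqrt(14) - 31/4*(-74)) = -208 + (sqrt(14) + 1147/2) = -208 + (1147/2 + sqrt(14)) = 731/2 + sqrt(14)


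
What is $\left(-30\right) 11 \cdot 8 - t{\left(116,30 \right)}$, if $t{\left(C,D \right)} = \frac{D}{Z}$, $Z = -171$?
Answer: $- \frac{150470}{57} \approx -2639.8$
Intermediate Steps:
$t{\left(C,D \right)} = - \frac{D}{171}$ ($t{\left(C,D \right)} = \frac{D}{-171} = D \left(- \frac{1}{171}\right) = - \frac{D}{171}$)
$\left(-30\right) 11 \cdot 8 - t{\left(116,30 \right)} = \left(-30\right) 11 \cdot 8 - \left(- \frac{1}{171}\right) 30 = \left(-330\right) 8 - - \frac{10}{57} = -2640 + \frac{10}{57} = - \frac{150470}{57}$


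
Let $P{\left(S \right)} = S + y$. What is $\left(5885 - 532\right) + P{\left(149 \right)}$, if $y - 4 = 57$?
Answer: $5563$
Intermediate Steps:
$y = 61$ ($y = 4 + 57 = 61$)
$P{\left(S \right)} = 61 + S$ ($P{\left(S \right)} = S + 61 = 61 + S$)
$\left(5885 - 532\right) + P{\left(149 \right)} = \left(5885 - 532\right) + \left(61 + 149\right) = 5353 + 210 = 5563$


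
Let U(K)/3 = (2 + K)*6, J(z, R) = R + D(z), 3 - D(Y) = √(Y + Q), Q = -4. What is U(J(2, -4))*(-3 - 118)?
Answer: -2178 + 2178*I*√2 ≈ -2178.0 + 3080.2*I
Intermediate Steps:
D(Y) = 3 - √(-4 + Y) (D(Y) = 3 - √(Y - 4) = 3 - √(-4 + Y))
J(z, R) = 3 + R - √(-4 + z) (J(z, R) = R + (3 - √(-4 + z)) = 3 + R - √(-4 + z))
U(K) = 36 + 18*K (U(K) = 3*((2 + K)*6) = 3*(12 + 6*K) = 36 + 18*K)
U(J(2, -4))*(-3 - 118) = (36 + 18*(3 - 4 - √(-4 + 2)))*(-3 - 118) = (36 + 18*(3 - 4 - √(-2)))*(-121) = (36 + 18*(3 - 4 - I*√2))*(-121) = (36 + 18*(-1 - I*√2))*(-121) = (36 + (-18 - 18*I*√2))*(-121) = (18 - 18*I*√2)*(-121) = -2178 + 2178*I*√2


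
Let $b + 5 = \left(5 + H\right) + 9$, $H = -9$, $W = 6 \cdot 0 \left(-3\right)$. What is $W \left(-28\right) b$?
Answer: $0$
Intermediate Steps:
$W = 0$ ($W = 0 \left(-3\right) = 0$)
$b = 0$ ($b = -5 + \left(\left(5 - 9\right) + 9\right) = -5 + \left(-4 + 9\right) = -5 + 5 = 0$)
$W \left(-28\right) b = 0 \left(-28\right) 0 = 0 \cdot 0 = 0$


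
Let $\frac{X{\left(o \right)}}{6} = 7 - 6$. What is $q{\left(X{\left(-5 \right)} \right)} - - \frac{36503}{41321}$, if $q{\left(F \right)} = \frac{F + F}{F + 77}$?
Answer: $\frac{3525601}{3429643} \approx 1.028$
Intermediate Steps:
$X{\left(o \right)} = 6$ ($X{\left(o \right)} = 6 \left(7 - 6\right) = 6 \cdot 1 = 6$)
$q{\left(F \right)} = \frac{2 F}{77 + F}$
$q{\left(X{\left(-5 \right)} \right)} - - \frac{36503}{41321} = 2 \cdot 6 \frac{1}{77 + 6} - - \frac{36503}{41321} = 2 \cdot 6 \cdot \frac{1}{83} - \left(-36503\right) \frac{1}{41321} = 2 \cdot 6 \cdot \frac{1}{83} - - \frac{36503}{41321} = \frac{12}{83} + \frac{36503}{41321} = \frac{3525601}{3429643}$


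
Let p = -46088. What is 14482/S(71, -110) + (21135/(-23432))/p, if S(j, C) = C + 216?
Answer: 7819803330011/57236502848 ≈ 136.62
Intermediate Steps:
S(j, C) = 216 + C
14482/S(71, -110) + (21135/(-23432))/p = 14482/(216 - 110) + (21135/(-23432))/(-46088) = 14482/106 + (21135*(-1/23432))*(-1/46088) = 14482*(1/106) - 21135/23432*(-1/46088) = 7241/53 + 21135/1079934016 = 7819803330011/57236502848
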